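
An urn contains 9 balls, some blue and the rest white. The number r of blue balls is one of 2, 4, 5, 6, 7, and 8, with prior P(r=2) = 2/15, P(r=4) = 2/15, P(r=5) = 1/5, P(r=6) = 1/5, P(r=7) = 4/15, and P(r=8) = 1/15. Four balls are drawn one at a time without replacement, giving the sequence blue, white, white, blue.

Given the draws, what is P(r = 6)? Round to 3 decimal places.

Compute the likelihood of the observed sequence for each case: P(data | r = 2) = (2/9)(7/8)(6/7)(1/6) = 0.027778; P(data | r = 4) = (4/9)(5/8)(4/7)(3/6) = 0.079365; P(data | r = 5) = (5/9)(4/8)(3/7)(4/6) = 0.079365; P(data | r = 6) = (6/9)(3/8)(2/7)(5/6) = 0.059524; P(data | r = 7) = (7/9)(2/8)(1/7)(6/6) = 0.027778; P(data | r = 8) = (8/9)(1/8)(0/7) = 0.
Weighting by the prior gives 2/15 · 0.027778 = 0.0037037, 2/15 · 0.079365 = 0.010582, 1/5 · 0.079365 = 0.015873, 1/5 · 0.059524 = 0.011905, 4/15 · 0.027778 = 0.0074074, 1/15 · 0 = 0; summing to 0.049471.
So P(r = 6 | data) = (0.011905) / (0.049471) = 0.24064.

0.241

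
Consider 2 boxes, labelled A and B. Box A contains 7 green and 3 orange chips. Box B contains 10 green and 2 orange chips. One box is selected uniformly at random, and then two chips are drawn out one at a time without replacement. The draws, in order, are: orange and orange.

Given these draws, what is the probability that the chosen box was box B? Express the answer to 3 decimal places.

0.185

The likelihood of the observed sequence under each hypothesis: P(data | box A) = (3/10)(2/9) = 1/15; P(data | box B) = (2/12)(1/11) = 1/66.
Weighting by the prior gives 1/2 · 1/15 = 1/30, 1/2 · 1/66 = 1/132; with total 9/220.
Hence P(box B | data) = (1/132) / (9/220) = 5/27.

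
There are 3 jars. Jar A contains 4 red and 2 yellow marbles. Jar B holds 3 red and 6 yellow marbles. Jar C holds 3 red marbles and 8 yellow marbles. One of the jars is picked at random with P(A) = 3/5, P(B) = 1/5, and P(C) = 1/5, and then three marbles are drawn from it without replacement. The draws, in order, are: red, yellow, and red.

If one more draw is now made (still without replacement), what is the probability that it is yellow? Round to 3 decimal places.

Compute the likelihood of the observed sequence for each case: P(data | jar A) = (4/6)(2/5)(3/4) = 0.2; P(data | jar B) = (3/9)(6/8)(2/7) = 0.071429; P(data | jar C) = (3/11)(8/10)(2/9) = 0.048485.
Multiplying each by its prior: 3/5 · 0.2 = 0.12, 1/5 · 0.071429 = 0.014286, 1/5 · 0.048485 = 0.009697; with total 0.14398.
Normalising, the posterior is P(jar A | data) = 0.83343, P(jar B | data) = 0.099218, P(jar C | data) = 0.067348.
Averaging over the posterior, P(yellow next | data) = (1/3)(0.83343) + (5/6)(0.099218) + (7/8)(0.067348) = 0.41942.

0.419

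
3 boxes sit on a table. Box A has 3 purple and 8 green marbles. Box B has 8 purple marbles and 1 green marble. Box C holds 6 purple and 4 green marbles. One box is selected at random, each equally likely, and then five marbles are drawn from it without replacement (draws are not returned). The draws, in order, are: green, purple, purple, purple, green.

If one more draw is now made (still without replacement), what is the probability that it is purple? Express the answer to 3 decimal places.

Under each hypothesis, the probability of the observed sequence is: P(data | box A) = (8/11)(3/10)(2/9)(1/8)(7/7) = 0.0060606; P(data | box B) = (1/9)(8/8)(7/7)(6/6)(0/5) = 0; P(data | box C) = (4/10)(6/9)(5/8)(4/7)(3/6) = 0.047619.
Weighting by the prior gives 1/3 · 0.0060606 = 0.0020202, 1/3 · 0 = 0, 1/3 · 0.047619 = 0.015873; summing to 0.017893.
Normalising, the posterior is P(box A | data) = 0.1129, P(box B | data) = 0, P(box C | data) = 0.8871.
So P(purple next | data) = Σ P(purple next | H) P(H | data) = (0)(0.1129) + (3/5)(0.8871) = 0.53226.

0.532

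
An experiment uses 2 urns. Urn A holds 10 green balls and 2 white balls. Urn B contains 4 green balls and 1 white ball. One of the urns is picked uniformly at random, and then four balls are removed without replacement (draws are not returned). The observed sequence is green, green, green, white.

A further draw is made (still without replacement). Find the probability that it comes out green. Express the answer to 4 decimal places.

The likelihood of the observed sequence under each hypothesis: P(data | urn A) = (10/12)(9/11)(8/10)(2/9) = 4/33; P(data | urn B) = (4/5)(3/4)(2/3)(1/2) = 1/5.
Weighting by the prior gives 1/2 · 4/33 = 2/33, 1/2 · 1/5 = 1/10; with total 53/330.
Dividing through by the total gives posterior P(urn A | data) = 20/53, P(urn B | data) = 33/53.
The predictive probability is P(green next | data) = (7/8)(20/53) + (1)(33/53) = 101/106.

0.9528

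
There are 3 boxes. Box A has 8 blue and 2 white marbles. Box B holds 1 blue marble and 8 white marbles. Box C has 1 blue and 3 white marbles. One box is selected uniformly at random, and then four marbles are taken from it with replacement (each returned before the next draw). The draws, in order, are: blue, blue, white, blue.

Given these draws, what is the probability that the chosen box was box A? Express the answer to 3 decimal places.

0.888

For each hypothesis, P(data | H) works out to: P(data | box A) = (8/10)(8/10)(2/10)(8/10) = 0.1024; P(data | box B) = (1/9)(1/9)(8/9)(1/9) = 0.0012193; P(data | box C) = (1/4)(1/4)(3/4)(1/4) = 0.011719.
Weighting by the prior gives 1/3 · 0.1024 = 0.034133, 1/3 · 0.0012193 = 0.00040644, 1/3 · 0.011719 = 0.0039062; with total 0.038446.
By Bayes' rule, P(box A | data) = (0.034133) / (0.038446) = 0.88782.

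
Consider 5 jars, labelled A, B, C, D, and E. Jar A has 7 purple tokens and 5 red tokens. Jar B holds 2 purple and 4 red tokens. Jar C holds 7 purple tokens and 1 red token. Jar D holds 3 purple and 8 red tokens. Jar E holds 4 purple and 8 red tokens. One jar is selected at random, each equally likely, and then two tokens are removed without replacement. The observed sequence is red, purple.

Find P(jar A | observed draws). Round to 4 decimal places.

The likelihood of the observed sequence under each hypothesis: P(data | jar A) = (5/12)(7/11) = 35/132; P(data | jar B) = (4/6)(2/5) = 4/15; P(data | jar C) = (1/8)(7/7) = 1/8; P(data | jar D) = (8/11)(3/10) = 12/55; P(data | jar E) = (8/12)(4/11) = 8/33.
Weighting by the prior gives 1/5 · 35/132 = 7/132, 1/5 · 4/15 = 4/75, 1/5 · 1/8 = 1/40, 1/5 · 12/55 = 12/275, 1/5 · 8/33 = 8/165; these sum to 59/264.
By Bayes' rule, P(jar A | data) = (7/132) / (59/264) = 14/59.

0.2373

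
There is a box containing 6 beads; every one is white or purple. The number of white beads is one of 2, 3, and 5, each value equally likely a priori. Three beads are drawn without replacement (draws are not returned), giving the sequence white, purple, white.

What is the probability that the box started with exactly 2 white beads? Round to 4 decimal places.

0.1739

Under each hypothesis, the probability of the observed sequence is: P(data | r = 2) = (2/6)(4/5)(1/4) = 1/15; P(data | r = 3) = (3/6)(3/5)(2/4) = 3/20; P(data | r = 5) = (5/6)(1/5)(4/4) = 1/6.
Weighting by the prior gives 1/3 · 1/15 = 1/45, 1/3 · 3/20 = 1/20, 1/3 · 1/6 = 1/18; summing to 23/180.
By Bayes' rule, P(r = 2 | data) = (1/45) / (23/180) = 4/23.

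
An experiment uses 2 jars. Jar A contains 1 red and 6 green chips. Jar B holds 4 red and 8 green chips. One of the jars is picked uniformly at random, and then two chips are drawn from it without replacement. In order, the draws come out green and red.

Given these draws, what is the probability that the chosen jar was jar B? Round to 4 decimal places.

0.6292

Compute the likelihood of the observed sequence for each case: P(data | jar A) = (6/7)(1/6) = 1/7; P(data | jar B) = (8/12)(4/11) = 8/33.
The prior-weighted likelihoods are 1/2 · 1/7 = 1/14, 1/2 · 8/33 = 4/33; summing to 89/462.
Therefore the posterior P(jar B | data) = (4/33) / (89/462) = 56/89.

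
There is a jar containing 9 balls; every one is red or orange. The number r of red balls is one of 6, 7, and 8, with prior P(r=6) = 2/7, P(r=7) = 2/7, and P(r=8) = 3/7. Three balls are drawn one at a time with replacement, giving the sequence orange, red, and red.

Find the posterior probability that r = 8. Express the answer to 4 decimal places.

Under each hypothesis, the probability of the observed sequence is: P(data | r = 6) = (3/9)(6/9)(6/9) = 0.14815; P(data | r = 7) = (2/9)(7/9)(7/9) = 0.13443; P(data | r = 8) = (1/9)(8/9)(8/9) = 0.087791.
Multiplying each by its prior: 2/7 · 0.14815 = 0.042328, 2/7 · 0.13443 = 0.038409, 3/7 · 0.087791 = 0.037625; with total 0.11836.
Therefore the posterior P(r = 8 | data) = (0.037625) / (0.11836) = 0.31788.

0.3179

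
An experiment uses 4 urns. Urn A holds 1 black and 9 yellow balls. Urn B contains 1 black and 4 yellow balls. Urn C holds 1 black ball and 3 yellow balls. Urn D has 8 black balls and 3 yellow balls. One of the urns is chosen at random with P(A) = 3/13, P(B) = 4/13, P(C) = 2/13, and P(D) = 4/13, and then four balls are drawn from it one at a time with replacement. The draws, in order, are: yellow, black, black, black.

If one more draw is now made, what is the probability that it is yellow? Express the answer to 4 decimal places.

0.3287

The likelihood of the observed sequence under each hypothesis: P(data | urn A) = (9/10)(1/10)(1/10)(1/10) = 0.0009; P(data | urn B) = (4/5)(1/5)(1/5)(1/5) = 0.0064; P(data | urn C) = (3/4)(1/4)(1/4)(1/4) = 0.011719; P(data | urn D) = (3/11)(8/11)(8/11)(8/11) = 0.10491.
The prior-weighted likelihoods are 3/13 · 0.0009 = 0.00020769, 4/13 · 0.0064 = 0.0019692, 2/13 · 0.011719 = 0.0018029, 4/13 · 0.10491 = 0.03228; summing to 0.03626.
Normalising, the posterior is P(urn A | data) = 0.0057279, P(urn B | data) = 0.054309, P(urn C | data) = 0.049721, P(urn D | data) = 0.89024.
So P(yellow next | data) = Σ P(yellow next | H) P(H | data) = (9/10)(0.0057279) + (4/5)(0.054309) + (3/4)(0.049721) + (3/11)(0.89024) = 0.32869.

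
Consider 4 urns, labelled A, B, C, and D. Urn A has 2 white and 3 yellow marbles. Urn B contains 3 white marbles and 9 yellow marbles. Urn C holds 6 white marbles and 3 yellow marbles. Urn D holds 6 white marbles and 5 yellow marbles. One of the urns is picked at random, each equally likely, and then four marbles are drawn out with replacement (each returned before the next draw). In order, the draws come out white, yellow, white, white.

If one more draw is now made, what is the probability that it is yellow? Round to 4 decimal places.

Compute the likelihood of the observed sequence for each case: P(data | urn A) = (2/5)(3/5)(2/5)(2/5) = 0.0384; P(data | urn B) = (3/12)(9/12)(3/12)(3/12) = 0.011719; P(data | urn C) = (6/9)(3/9)(6/9)(6/9) = 0.098765; P(data | urn D) = (6/11)(5/11)(6/11)(6/11) = 0.073765.
The prior-weighted likelihoods are 1/4 · 0.0384 = 0.0096, 1/4 · 0.011719 = 0.0029297, 1/4 · 0.098765 = 0.024691, 1/4 · 0.073765 = 0.018441; these sum to 0.055662.
Dividing through by the total gives posterior P(urn A | data) = 0.17247, P(urn B | data) = 0.052633, P(urn C | data) = 0.44359, P(urn D | data) = 0.33131.
So P(yellow next | data) = Σ P(yellow next | H) P(H | data) = (3/5)(0.17247) + (3/4)(0.052633) + (1/3)(0.44359) + (5/11)(0.33131) = 0.44141.

0.4414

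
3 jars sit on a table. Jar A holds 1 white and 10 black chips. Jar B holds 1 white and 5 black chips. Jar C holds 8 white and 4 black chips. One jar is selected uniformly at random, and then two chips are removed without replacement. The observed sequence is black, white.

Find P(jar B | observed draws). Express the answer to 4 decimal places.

The likelihood of the observed sequence under each hypothesis: P(data | jar A) = (10/11)(1/10) = 1/11; P(data | jar B) = (5/6)(1/5) = 1/6; P(data | jar C) = (4/12)(8/11) = 8/33.
Weighting by the prior gives 1/3 · 1/11 = 1/33, 1/3 · 1/6 = 1/18, 1/3 · 8/33 = 8/99; these sum to 1/6.
So P(jar B | data) = (1/18) / (1/6) = 1/3.

0.3333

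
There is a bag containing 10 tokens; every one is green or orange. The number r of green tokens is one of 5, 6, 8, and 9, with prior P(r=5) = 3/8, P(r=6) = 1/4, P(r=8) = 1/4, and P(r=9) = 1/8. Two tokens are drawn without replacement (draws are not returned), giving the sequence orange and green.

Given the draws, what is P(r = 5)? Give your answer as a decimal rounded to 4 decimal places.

Under each hypothesis, the probability of the observed sequence is: P(data | r = 5) = (5/10)(5/9) = 5/18; P(data | r = 6) = (4/10)(6/9) = 4/15; P(data | r = 8) = (2/10)(8/9) = 8/45; P(data | r = 9) = (1/10)(9/9) = 1/10.
The prior-weighted likelihoods are 3/8 · 5/18 = 5/48, 1/4 · 4/15 = 1/15, 1/4 · 8/45 = 2/45, 1/8 · 1/10 = 1/80; these sum to 41/180.
So P(r = 5 | data) = (5/48) / (41/180) = 75/164.

0.4573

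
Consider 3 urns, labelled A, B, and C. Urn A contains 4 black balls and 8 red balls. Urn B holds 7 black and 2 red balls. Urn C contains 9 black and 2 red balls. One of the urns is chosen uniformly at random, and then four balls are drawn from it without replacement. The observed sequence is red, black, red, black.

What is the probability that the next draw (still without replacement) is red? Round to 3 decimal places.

The likelihood of the observed sequence under each hypothesis: P(data | urn A) = (8/12)(4/11)(7/10)(3/9) = 0.056566; P(data | urn B) = (2/9)(7/8)(1/7)(6/6) = 0.027778; P(data | urn C) = (2/11)(9/10)(1/9)(8/8) = 0.018182.
Weighting by the prior gives 1/3 · 0.056566 = 0.018855, 1/3 · 0.027778 = 0.0092593, 1/3 · 0.018182 = 0.0060606; with total 0.034175.
Dividing through by the total gives posterior P(urn A | data) = 0.55172, P(urn B | data) = 0.27094, P(urn C | data) = 0.17734.
So P(red next | data) = Σ P(red next | H) P(H | data) = (3/4)(0.55172) + (0)(0.27094) + (0)(0.17734) = 0.41379.

0.414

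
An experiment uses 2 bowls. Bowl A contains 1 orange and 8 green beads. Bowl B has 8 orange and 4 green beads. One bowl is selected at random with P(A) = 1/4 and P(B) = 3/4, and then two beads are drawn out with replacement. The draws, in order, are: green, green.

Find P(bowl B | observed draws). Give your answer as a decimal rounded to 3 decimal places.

The likelihood of the observed sequence under each hypothesis: P(data | bowl A) = (8/9)(8/9) = 64/81; P(data | bowl B) = (4/12)(4/12) = 1/9.
Weighting by the prior gives 1/4 · 64/81 = 16/81, 3/4 · 1/9 = 1/12; summing to 91/324.
Therefore the posterior P(bowl B | data) = (1/12) / (91/324) = 27/91.

0.297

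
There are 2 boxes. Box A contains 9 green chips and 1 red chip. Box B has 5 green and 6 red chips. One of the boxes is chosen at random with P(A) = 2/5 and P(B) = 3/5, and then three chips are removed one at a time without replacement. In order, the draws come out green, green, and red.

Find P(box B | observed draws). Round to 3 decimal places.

The likelihood of the observed sequence under each hypothesis: P(data | box A) = (9/10)(8/9)(1/8) = 1/10; P(data | box B) = (5/11)(4/10)(6/9) = 4/33.
Weighting by the prior gives 2/5 · 1/10 = 1/25, 3/5 · 4/33 = 4/55; these sum to 31/275.
Hence P(box B | data) = (4/55) / (31/275) = 20/31.

0.645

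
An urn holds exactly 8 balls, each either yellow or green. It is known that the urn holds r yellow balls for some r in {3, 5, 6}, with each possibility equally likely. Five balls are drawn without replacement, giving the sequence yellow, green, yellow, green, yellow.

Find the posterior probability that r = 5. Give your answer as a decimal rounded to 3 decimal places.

0.500

Under each hypothesis, the probability of the observed sequence is: P(data | r = 3) = (3/8)(5/7)(2/6)(4/5)(1/4) = 1/56; P(data | r = 5) = (5/8)(3/7)(4/6)(2/5)(3/4) = 3/56; P(data | r = 6) = (6/8)(2/7)(5/6)(1/5)(4/4) = 1/28.
The prior-weighted likelihoods are 1/3 · 1/56 = 1/168, 1/3 · 3/56 = 1/56, 1/3 · 1/28 = 1/84; summing to 1/28.
So P(r = 5 | data) = (1/56) / (1/28) = 1/2.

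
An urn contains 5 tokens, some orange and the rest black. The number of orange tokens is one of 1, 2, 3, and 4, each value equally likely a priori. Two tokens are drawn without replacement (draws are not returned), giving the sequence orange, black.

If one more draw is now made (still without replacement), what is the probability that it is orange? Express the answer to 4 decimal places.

0.5000

For each hypothesis, P(data | H) works out to: P(data | r = 1) = (1/5)(4/4) = 1/5; P(data | r = 2) = (2/5)(3/4) = 3/10; P(data | r = 3) = (3/5)(2/4) = 3/10; P(data | r = 4) = (4/5)(1/4) = 1/5.
The prior-weighted likelihoods are 1/4 · 1/5 = 1/20, 1/4 · 3/10 = 3/40, 1/4 · 3/10 = 3/40, 1/4 · 1/5 = 1/20; these sum to 1/4.
Dividing through by the total gives posterior P(r = 1 | data) = 1/5, P(r = 2 | data) = 3/10, P(r = 3 | data) = 3/10, P(r = 4 | data) = 1/5.
So P(orange next | data) = Σ P(orange next | H) P(H | data) = (0)(1/5) + (1/3)(3/10) + (2/3)(3/10) + (1)(1/5) = 1/2.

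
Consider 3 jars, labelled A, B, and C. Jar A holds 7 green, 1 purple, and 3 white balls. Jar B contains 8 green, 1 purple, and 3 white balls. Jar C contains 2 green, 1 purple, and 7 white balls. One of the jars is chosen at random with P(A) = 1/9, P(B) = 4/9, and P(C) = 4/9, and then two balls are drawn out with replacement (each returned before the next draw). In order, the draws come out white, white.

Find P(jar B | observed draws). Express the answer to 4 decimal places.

0.1094

Under each hypothesis, the probability of the observed sequence is: P(data | jar A) = (3/11)(3/11) = 0.07438; P(data | jar B) = (3/12)(3/12) = 0.0625; P(data | jar C) = (7/10)(7/10) = 0.49.
The prior-weighted likelihoods are 1/9 · 0.07438 = 0.0082645, 4/9 · 0.0625 = 0.027778, 4/9 · 0.49 = 0.21778; summing to 0.25382.
So P(jar B | data) = (0.027778) / (0.25382) = 0.10944.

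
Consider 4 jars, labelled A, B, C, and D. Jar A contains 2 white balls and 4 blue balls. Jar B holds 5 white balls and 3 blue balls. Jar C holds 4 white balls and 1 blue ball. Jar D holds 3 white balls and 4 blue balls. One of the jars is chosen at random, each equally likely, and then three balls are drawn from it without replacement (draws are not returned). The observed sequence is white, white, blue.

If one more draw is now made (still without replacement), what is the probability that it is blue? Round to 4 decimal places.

0.4000

Compute the likelihood of the observed sequence for each case: P(data | jar A) = (2/6)(1/5)(4/4) = 1/15; P(data | jar B) = (5/8)(4/7)(3/6) = 5/28; P(data | jar C) = (4/5)(3/4)(1/3) = 1/5; P(data | jar D) = (3/7)(2/6)(4/5) = 4/35.
Weighting by the prior gives 1/4 · 1/15 = 1/60, 1/4 · 5/28 = 5/112, 1/4 · 1/5 = 1/20, 1/4 · 4/35 = 1/35; summing to 47/336.
Dividing through by the total gives posterior P(jar A | data) = 28/235, P(jar B | data) = 15/47, P(jar C | data) = 84/235, P(jar D | data) = 48/235.
So P(blue next | data) = Σ P(blue next | H) P(H | data) = (1)(28/235) + (2/5)(15/47) + (0)(84/235) + (3/4)(48/235) = 2/5.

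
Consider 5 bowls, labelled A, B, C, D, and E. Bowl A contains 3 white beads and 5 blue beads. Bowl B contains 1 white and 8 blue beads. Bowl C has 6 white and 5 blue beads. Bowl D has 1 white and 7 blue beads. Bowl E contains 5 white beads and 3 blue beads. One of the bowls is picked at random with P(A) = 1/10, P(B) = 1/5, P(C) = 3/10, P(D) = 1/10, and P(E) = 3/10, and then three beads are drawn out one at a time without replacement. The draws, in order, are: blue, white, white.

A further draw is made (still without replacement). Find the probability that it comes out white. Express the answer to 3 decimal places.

Under each hypothesis, the probability of the observed sequence is: P(data | bowl A) = (5/8)(3/7)(2/6) = 5/56; P(data | bowl B) = (8/9)(1/8)(0/7) = 0; P(data | bowl C) = (5/11)(6/10)(5/9) = 5/33; P(data | bowl D) = (7/8)(1/7)(0/6) = 0; P(data | bowl E) = (3/8)(5/7)(4/6) = 5/28.
Weighting by the prior gives 1/10 · 5/56 = 1/112, 1/5 · 0 = 0, 3/10 · 5/33 = 1/22, 1/10 · 0 = 0, 3/10 · 5/28 = 3/56; summing to 19/176.
Dividing through by the total gives posterior P(bowl A | data) = 11/133, P(bowl B | data) = 0, P(bowl C | data) = 8/19, P(bowl D | data) = 0, P(bowl E | data) = 66/133.
So P(white next | data) = Σ P(white next | H) P(H | data) = (1/5)(11/133) + (1/2)(8/19) + (3/5)(66/133) = 349/665.

0.525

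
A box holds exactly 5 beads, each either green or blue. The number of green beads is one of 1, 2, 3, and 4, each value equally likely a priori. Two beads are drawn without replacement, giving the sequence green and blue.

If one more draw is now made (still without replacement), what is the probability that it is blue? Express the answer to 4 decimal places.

0.5000

Under each hypothesis, the probability of the observed sequence is: P(data | r = 1) = (1/5)(4/4) = 1/5; P(data | r = 2) = (2/5)(3/4) = 3/10; P(data | r = 3) = (3/5)(2/4) = 3/10; P(data | r = 4) = (4/5)(1/4) = 1/5.
Multiplying each by its prior: 1/4 · 1/5 = 1/20, 1/4 · 3/10 = 3/40, 1/4 · 3/10 = 3/40, 1/4 · 1/5 = 1/20; summing to 1/4.
The posterior is then P(r = 1 | data) = 1/5, P(r = 2 | data) = 3/10, P(r = 3 | data) = 3/10, P(r = 4 | data) = 1/5.
Averaging over the posterior, P(blue next | data) = (1)(1/5) + (2/3)(3/10) + (1/3)(3/10) + (0)(1/5) = 1/2.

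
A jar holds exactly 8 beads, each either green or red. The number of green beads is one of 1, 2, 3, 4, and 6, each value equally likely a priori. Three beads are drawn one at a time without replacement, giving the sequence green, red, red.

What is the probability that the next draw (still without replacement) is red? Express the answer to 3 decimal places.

Under each hypothesis, the probability of the observed sequence is: P(data | r = 1) = (1/8)(7/7)(6/6) = 1/8; P(data | r = 2) = (2/8)(6/7)(5/6) = 5/28; P(data | r = 3) = (3/8)(5/7)(4/6) = 5/28; P(data | r = 4) = (4/8)(4/7)(3/6) = 1/7; P(data | r = 6) = (6/8)(2/7)(1/6) = 1/28.
Weighting by the prior gives 1/5 · 1/8 = 1/40, 1/5 · 5/28 = 1/28, 1/5 · 5/28 = 1/28, 1/5 · 1/7 = 1/35, 1/5 · 1/28 = 1/140; these sum to 37/280.
Dividing through by the total gives posterior P(r = 1 | data) = 7/37, P(r = 2 | data) = 10/37, P(r = 3 | data) = 10/37, P(r = 4 | data) = 8/37, P(r = 6 | data) = 2/37.
Averaging over the posterior, P(red next | data) = (1)(7/37) + (4/5)(10/37) + (3/5)(10/37) + (2/5)(8/37) + (0)(2/37) = 121/185.

0.654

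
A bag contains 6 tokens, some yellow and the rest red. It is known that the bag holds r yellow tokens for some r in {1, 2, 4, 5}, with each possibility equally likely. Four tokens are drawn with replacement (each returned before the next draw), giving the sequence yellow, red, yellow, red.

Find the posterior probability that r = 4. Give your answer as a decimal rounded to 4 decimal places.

The likelihood of the observed sequence under each hypothesis: P(data | r = 1) = (1/6)(5/6)(1/6)(5/6) = 0.01929; P(data | r = 2) = (2/6)(4/6)(2/6)(4/6) = 0.049383; P(data | r = 4) = (4/6)(2/6)(4/6)(2/6) = 0.049383; P(data | r = 5) = (5/6)(1/6)(5/6)(1/6) = 0.01929.
Weighting by the prior gives 1/4 · 0.01929 = 0.0048225, 1/4 · 0.049383 = 0.012346, 1/4 · 0.049383 = 0.012346, 1/4 · 0.01929 = 0.0048225; these sum to 0.034336.
Hence P(r = 4 | data) = (0.012346) / (0.034336) = 0.35955.

0.3596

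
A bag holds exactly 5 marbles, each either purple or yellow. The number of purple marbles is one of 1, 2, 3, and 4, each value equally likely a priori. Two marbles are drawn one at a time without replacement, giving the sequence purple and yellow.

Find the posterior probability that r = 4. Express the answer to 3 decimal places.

For each hypothesis, P(data | H) works out to: P(data | r = 1) = (1/5)(4/4) = 1/5; P(data | r = 2) = (2/5)(3/4) = 3/10; P(data | r = 3) = (3/5)(2/4) = 3/10; P(data | r = 4) = (4/5)(1/4) = 1/5.
The prior-weighted likelihoods are 1/4 · 1/5 = 1/20, 1/4 · 3/10 = 3/40, 1/4 · 3/10 = 3/40, 1/4 · 1/5 = 1/20; with total 1/4.
Hence P(r = 4 | data) = (1/20) / (1/4) = 1/5.

0.200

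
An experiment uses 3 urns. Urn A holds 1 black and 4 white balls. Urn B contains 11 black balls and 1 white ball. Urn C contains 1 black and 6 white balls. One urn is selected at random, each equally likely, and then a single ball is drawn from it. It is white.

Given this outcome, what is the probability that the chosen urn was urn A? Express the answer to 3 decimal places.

Compute the likelihood of this draw for each case: P(data | urn A) = (4/5) = 0.8; P(data | urn B) = (1/12) = 0.083333; P(data | urn C) = (6/7) = 0.85714.
Weighting by the prior gives 1/3 · 0.8 = 0.26667, 1/3 · 0.083333 = 0.027778, 1/3 · 0.85714 = 0.28571; summing to 0.58016.
So P(urn A | data) = (0.26667) / (0.58016) = 0.45964.

0.460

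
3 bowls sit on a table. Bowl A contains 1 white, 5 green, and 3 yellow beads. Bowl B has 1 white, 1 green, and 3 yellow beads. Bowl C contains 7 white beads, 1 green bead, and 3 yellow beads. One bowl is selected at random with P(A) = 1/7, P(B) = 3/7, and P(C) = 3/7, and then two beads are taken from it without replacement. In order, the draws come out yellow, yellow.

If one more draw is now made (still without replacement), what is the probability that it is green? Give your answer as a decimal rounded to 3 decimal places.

0.329

Compute the likelihood of the observed sequence for each case: P(data | bowl A) = (3/9)(2/8) = 0.083333; P(data | bowl B) = (3/5)(2/4) = 0.3; P(data | bowl C) = (3/11)(2/10) = 0.054545.
Weighting by the prior gives 1/7 · 0.083333 = 0.011905, 3/7 · 0.3 = 0.12857, 3/7 · 0.054545 = 0.023377; with total 0.16385.
The posterior is then P(bowl A | data) = 0.072655, P(bowl B | data) = 0.78468, P(bowl C | data) = 0.14267.
So P(green next | data) = Σ P(green next | H) P(H | data) = (5/7)(0.072655) + (1/3)(0.78468) + (1/9)(0.14267) = 0.32931.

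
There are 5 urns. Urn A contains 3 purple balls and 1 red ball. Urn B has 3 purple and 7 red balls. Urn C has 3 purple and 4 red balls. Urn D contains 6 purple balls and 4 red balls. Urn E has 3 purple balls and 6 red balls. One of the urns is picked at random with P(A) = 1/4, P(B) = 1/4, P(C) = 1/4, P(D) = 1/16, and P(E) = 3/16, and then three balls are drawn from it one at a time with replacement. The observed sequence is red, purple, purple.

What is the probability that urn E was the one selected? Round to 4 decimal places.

For each hypothesis, P(data | H) works out to: P(data | urn A) = (1/4)(3/4)(3/4) = 0.14062; P(data | urn B) = (7/10)(3/10)(3/10) = 0.063; P(data | urn C) = (4/7)(3/7)(3/7) = 0.10496; P(data | urn D) = (4/10)(6/10)(6/10) = 0.144; P(data | urn E) = (6/9)(3/9)(3/9) = 0.074074.
The prior-weighted likelihoods are 1/4 · 0.14062 = 0.035156, 1/4 · 0.063 = 0.01575, 1/4 · 0.10496 = 0.026239, 1/16 · 0.144 = 0.009, 3/16 · 0.074074 = 0.013889; these sum to 0.10003.
Therefore the posterior P(urn E | data) = (0.013889) / (0.10003) = 0.13884.

0.1388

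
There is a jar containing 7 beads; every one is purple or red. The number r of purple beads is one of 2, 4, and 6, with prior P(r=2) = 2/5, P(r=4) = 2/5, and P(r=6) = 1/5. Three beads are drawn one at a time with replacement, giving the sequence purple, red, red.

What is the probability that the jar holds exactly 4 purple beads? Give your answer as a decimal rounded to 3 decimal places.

0.404

Under each hypothesis, the probability of the observed sequence is: P(data | r = 2) = (2/7)(5/7)(5/7) = 0.14577; P(data | r = 4) = (4/7)(3/7)(3/7) = 0.10496; P(data | r = 6) = (6/7)(1/7)(1/7) = 0.017493.
Multiplying each by its prior: 2/5 · 0.14577 = 0.058309, 2/5 · 0.10496 = 0.041983, 1/5 · 0.017493 = 0.0034985; with total 0.10379.
So P(r = 4 | data) = (0.041983) / (0.10379) = 0.40449.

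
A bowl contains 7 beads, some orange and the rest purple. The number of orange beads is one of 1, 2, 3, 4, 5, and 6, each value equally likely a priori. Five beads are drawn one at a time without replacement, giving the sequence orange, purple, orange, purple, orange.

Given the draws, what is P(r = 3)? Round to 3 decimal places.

Compute the likelihood of the observed sequence for each case: P(data | r = 1) = (1/7)(6/6)(0/5) = 0; P(data | r = 2) = (2/7)(5/6)(1/5)(4/4)(0/3) = 0; P(data | r = 3) = (3/7)(4/6)(2/5)(3/4)(1/3) = 1/35; P(data | r = 4) = (4/7)(3/6)(3/5)(2/4)(2/3) = 2/35; P(data | r = 5) = (5/7)(2/6)(4/5)(1/4)(3/3) = 1/21; P(data | r = 6) = (6/7)(1/6)(5/5)(0/4) = 0.
Multiplying each by its prior: 1/6 · 0 = 0, 1/6 · 0 = 0, 1/6 · 1/35 = 1/210, 1/6 · 2/35 = 1/105, 1/6 · 1/21 = 1/126, 1/6 · 0 = 0; these sum to 1/45.
So P(r = 3 | data) = (1/210) / (1/45) = 3/14.

0.214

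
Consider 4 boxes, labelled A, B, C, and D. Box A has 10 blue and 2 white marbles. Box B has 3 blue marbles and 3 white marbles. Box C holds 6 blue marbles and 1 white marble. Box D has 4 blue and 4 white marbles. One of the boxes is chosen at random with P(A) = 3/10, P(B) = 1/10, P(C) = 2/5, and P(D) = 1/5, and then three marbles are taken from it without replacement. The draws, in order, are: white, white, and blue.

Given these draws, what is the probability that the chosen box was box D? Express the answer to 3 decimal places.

For each hypothesis, P(data | H) works out to: P(data | box A) = (2/12)(1/11)(10/10) = 0.015152; P(data | box B) = (3/6)(2/5)(3/4) = 0.15; P(data | box C) = (1/7)(0/6) = 0; P(data | box D) = (4/8)(3/7)(4/6) = 0.14286.
Multiplying each by its prior: 3/10 · 0.015152 = 0.0045455, 1/10 · 0.15 = 0.015, 2/5 · 0 = 0, 1/5 · 0.14286 = 0.028571; summing to 0.048117.
Hence P(box D | data) = (0.028571) / (0.048117) = 0.59379.

0.594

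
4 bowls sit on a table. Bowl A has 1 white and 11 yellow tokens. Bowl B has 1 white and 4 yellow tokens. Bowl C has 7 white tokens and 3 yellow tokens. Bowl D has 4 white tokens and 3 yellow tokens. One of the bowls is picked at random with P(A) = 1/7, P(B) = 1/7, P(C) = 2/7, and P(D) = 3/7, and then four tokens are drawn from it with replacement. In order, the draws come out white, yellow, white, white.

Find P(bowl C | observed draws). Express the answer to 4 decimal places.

Under each hypothesis, the probability of the observed sequence is: P(data | bowl A) = (1/12)(11/12)(1/12)(1/12) = 0.00053048; P(data | bowl B) = (1/5)(4/5)(1/5)(1/5) = 0.0064; P(data | bowl C) = (7/10)(3/10)(7/10)(7/10) = 0.1029; P(data | bowl D) = (4/7)(3/7)(4/7)(4/7) = 0.079967.
Multiplying each by its prior: 1/7 · 0.00053048 = 7.5783e-05, 1/7 · 0.0064 = 0.00091429, 2/7 · 0.1029 = 0.0294, 3/7 · 0.079967 = 0.034271; these sum to 0.064662.
Therefore the posterior P(bowl C | data) = (0.0294) / (0.064662) = 0.45468.

0.4547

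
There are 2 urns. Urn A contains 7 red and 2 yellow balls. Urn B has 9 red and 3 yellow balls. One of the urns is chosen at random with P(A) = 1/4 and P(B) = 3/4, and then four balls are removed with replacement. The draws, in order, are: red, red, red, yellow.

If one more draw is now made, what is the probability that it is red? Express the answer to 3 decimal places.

Under each hypothesis, the probability of the observed sequence is: P(data | urn A) = (7/9)(7/9)(7/9)(2/9) = 0.10456; P(data | urn B) = (9/12)(9/12)(9/12)(3/12) = 0.10547.
Multiplying each by its prior: 1/4 · 0.10456 = 0.026139, 3/4 · 0.10547 = 0.079102; with total 0.10524.
Dividing through by the total gives posterior P(urn A | data) = 0.24838, P(urn B | data) = 0.75162.
So P(red next | data) = Σ P(red next | H) P(H | data) = (7/9)(0.24838) + (3/4)(0.75162) = 0.7569.

0.757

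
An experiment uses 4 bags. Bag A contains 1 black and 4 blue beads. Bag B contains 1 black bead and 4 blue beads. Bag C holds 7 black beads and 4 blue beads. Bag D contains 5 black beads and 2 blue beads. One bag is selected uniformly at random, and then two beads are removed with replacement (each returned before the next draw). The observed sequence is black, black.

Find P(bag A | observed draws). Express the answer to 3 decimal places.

Under each hypothesis, the probability of the observed sequence is: P(data | bag A) = (1/5)(1/5) = 0.04; P(data | bag B) = (1/5)(1/5) = 0.04; P(data | bag C) = (7/11)(7/11) = 0.40496; P(data | bag D) = (5/7)(5/7) = 0.5102.
The prior-weighted likelihoods are 1/4 · 0.04 = 0.01, 1/4 · 0.04 = 0.01, 1/4 · 0.40496 = 0.10124, 1/4 · 0.5102 = 0.12755; with total 0.24879.
Therefore the posterior P(bag A | data) = (0.01) / (0.24879) = 0.040194.

0.040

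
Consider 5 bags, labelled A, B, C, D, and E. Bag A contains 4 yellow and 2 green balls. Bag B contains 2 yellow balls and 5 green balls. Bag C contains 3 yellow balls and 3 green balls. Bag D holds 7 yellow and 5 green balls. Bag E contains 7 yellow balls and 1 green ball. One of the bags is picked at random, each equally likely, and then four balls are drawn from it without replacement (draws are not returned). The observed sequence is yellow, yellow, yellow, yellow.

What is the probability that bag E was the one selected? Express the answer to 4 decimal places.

Compute the likelihood of the observed sequence for each case: P(data | bag A) = (4/6)(3/5)(2/4)(1/3) = 0.066667; P(data | bag B) = (2/7)(1/6)(0/5) = 0; P(data | bag C) = (3/6)(2/5)(1/4)(0/3) = 0; P(data | bag D) = (7/12)(6/11)(5/10)(4/9) = 0.070707; P(data | bag E) = (7/8)(6/7)(5/6)(4/5) = 0.5.
Multiplying each by its prior: 1/5 · 0.066667 = 0.013333, 1/5 · 0 = 0, 1/5 · 0 = 0, 1/5 · 0.070707 = 0.014141, 1/5 · 0.5 = 0.1; summing to 0.12747.
Therefore the posterior P(bag E | data) = (0.1) / (0.12747) = 0.78447.

0.7845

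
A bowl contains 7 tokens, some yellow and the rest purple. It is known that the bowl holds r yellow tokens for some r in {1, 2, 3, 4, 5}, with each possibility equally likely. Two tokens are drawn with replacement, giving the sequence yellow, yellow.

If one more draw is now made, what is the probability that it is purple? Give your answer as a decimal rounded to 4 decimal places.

The likelihood of the observed sequence under each hypothesis: P(data | r = 1) = (1/7)(1/7) = 1/49; P(data | r = 2) = (2/7)(2/7) = 4/49; P(data | r = 3) = (3/7)(3/7) = 9/49; P(data | r = 4) = (4/7)(4/7) = 16/49; P(data | r = 5) = (5/7)(5/7) = 25/49.
Multiplying each by its prior: 1/5 · 1/49 = 1/245, 1/5 · 4/49 = 4/245, 1/5 · 9/49 = 9/245, 1/5 · 16/49 = 16/245, 1/5 · 25/49 = 5/49; summing to 11/49.
The posterior is then P(r = 1 | data) = 1/55, P(r = 2 | data) = 4/55, P(r = 3 | data) = 9/55, P(r = 4 | data) = 16/55, P(r = 5 | data) = 5/11.
The predictive probability is P(purple next | data) = (6/7)(1/55) + (5/7)(4/55) + (4/7)(9/55) + (3/7)(16/55) + (2/7)(5/11) = 32/77.

0.4156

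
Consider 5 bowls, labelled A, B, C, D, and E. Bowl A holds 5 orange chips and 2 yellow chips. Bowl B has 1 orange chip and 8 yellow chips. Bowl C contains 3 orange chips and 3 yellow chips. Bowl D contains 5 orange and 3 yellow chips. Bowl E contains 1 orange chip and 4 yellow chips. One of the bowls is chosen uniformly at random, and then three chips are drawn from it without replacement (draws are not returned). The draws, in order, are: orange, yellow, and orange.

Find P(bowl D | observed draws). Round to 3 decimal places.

For each hypothesis, P(data | H) works out to: P(data | bowl A) = (5/7)(2/6)(4/5) = 0.19048; P(data | bowl B) = (1/9)(8/8)(0/7) = 0; P(data | bowl C) = (3/6)(3/5)(2/4) = 0.15; P(data | bowl D) = (5/8)(3/7)(4/6) = 0.17857; P(data | bowl E) = (1/5)(4/4)(0/3) = 0.
Weighting by the prior gives 1/5 · 0.19048 = 0.038095, 1/5 · 0 = 0, 1/5 · 0.15 = 0.03, 1/5 · 0.17857 = 0.035714, 1/5 · 0 = 0; summing to 0.10381.
Therefore the posterior P(bowl D | data) = (0.035714) / (0.10381) = 0.34404.

0.344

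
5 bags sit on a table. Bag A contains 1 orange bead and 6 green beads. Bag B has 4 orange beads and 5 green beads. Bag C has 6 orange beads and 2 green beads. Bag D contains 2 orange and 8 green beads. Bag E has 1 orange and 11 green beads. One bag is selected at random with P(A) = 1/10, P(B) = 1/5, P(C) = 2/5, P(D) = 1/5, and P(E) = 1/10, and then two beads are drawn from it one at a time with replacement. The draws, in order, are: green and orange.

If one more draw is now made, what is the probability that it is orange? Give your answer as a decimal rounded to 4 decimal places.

Compute the likelihood of the observed sequence for each case: P(data | bag A) = (6/7)(1/7) = 0.12245; P(data | bag B) = (5/9)(4/9) = 0.24691; P(data | bag C) = (2/8)(6/8) = 0.1875; P(data | bag D) = (8/10)(2/10) = 0.16; P(data | bag E) = (11/12)(1/12) = 0.076389.
Weighting by the prior gives 1/10 · 0.12245 = 0.012245, 1/5 · 0.24691 = 0.049383, 2/5 · 0.1875 = 0.075, 1/5 · 0.16 = 0.032, 1/10 · 0.076389 = 0.0076389; summing to 0.17627.
Normalising, the posterior is P(bag A | data) = 0.069468, P(bag B | data) = 0.28016, P(bag C | data) = 0.42549, P(bag D | data) = 0.18154, P(bag E | data) = 0.043337.
The predictive probability is P(orange next | data) = (1/7)(0.069468) + (4/9)(0.28016) + (3/4)(0.42549) + (1/5)(0.18154) + (1/12)(0.043337) = 0.49348.

0.4935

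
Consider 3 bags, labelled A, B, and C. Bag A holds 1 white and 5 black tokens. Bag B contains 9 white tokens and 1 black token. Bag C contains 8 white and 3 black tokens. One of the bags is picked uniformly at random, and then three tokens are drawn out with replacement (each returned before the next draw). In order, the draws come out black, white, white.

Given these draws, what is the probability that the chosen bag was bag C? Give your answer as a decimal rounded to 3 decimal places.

Compute the likelihood of the observed sequence for each case: P(data | bag A) = (5/6)(1/6)(1/6) = 0.023148; P(data | bag B) = (1/10)(9/10)(9/10) = 0.081; P(data | bag C) = (3/11)(8/11)(8/11) = 0.14425.
Weighting by the prior gives 1/3 · 0.023148 = 0.007716, 1/3 · 0.081 = 0.027, 1/3 · 0.14425 = 0.048084; with total 0.0828.
Hence P(bag C | data) = (0.048084) / (0.0828) = 0.58073.

0.581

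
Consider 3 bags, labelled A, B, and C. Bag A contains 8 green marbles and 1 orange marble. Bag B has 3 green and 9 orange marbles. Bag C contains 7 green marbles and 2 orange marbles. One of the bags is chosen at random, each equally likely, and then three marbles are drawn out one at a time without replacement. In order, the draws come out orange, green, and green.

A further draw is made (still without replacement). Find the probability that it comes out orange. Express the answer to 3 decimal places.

0.201

For each hypothesis, P(data | H) works out to: P(data | bag A) = (1/9)(8/8)(7/7) = 0.11111; P(data | bag B) = (9/12)(3/11)(2/10) = 0.040909; P(data | bag C) = (2/9)(7/8)(6/7) = 0.16667.
Multiplying each by its prior: 1/3 · 0.11111 = 0.037037, 1/3 · 0.040909 = 0.013636, 1/3 · 0.16667 = 0.055556; with total 0.10623.
Normalising, the posterior is P(bag A | data) = 0.34865, P(bag B | data) = 0.12837, P(bag C | data) = 0.52298.
Averaging over the posterior, P(orange next | data) = (0)(0.34865) + (8/9)(0.12837) + (1/6)(0.52298) = 0.20127.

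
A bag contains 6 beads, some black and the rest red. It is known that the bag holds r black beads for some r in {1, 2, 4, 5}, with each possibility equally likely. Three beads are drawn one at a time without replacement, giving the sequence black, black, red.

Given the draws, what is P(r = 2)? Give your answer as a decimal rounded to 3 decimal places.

Compute the likelihood of the observed sequence for each case: P(data | r = 1) = (1/6)(0/5) = 0; P(data | r = 2) = (2/6)(1/5)(4/4) = 1/15; P(data | r = 4) = (4/6)(3/5)(2/4) = 1/5; P(data | r = 5) = (5/6)(4/5)(1/4) = 1/6.
The prior-weighted likelihoods are 1/4 · 0 = 0, 1/4 · 1/15 = 1/60, 1/4 · 1/5 = 1/20, 1/4 · 1/6 = 1/24; summing to 13/120.
By Bayes' rule, P(r = 2 | data) = (1/60) / (13/120) = 2/13.

0.154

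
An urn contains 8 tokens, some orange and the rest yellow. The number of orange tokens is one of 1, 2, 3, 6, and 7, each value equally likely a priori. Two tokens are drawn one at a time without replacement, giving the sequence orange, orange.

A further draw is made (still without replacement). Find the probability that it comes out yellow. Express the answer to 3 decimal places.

0.300

For each hypothesis, P(data | H) works out to: P(data | r = 1) = (1/8)(0/7) = 0; P(data | r = 2) = (2/8)(1/7) = 1/28; P(data | r = 3) = (3/8)(2/7) = 3/28; P(data | r = 6) = (6/8)(5/7) = 15/28; P(data | r = 7) = (7/8)(6/7) = 3/4.
The prior-weighted likelihoods are 1/5 · 0 = 0, 1/5 · 1/28 = 1/140, 1/5 · 3/28 = 3/140, 1/5 · 15/28 = 3/28, 1/5 · 3/4 = 3/20; summing to 2/7.
Dividing through by the total gives posterior P(r = 1 | data) = 0, P(r = 2 | data) = 1/40, P(r = 3 | data) = 3/40, P(r = 6 | data) = 3/8, P(r = 7 | data) = 21/40.
Averaging over the posterior, P(yellow next | data) = (1)(1/40) + (5/6)(3/40) + (1/3)(3/8) + (1/6)(21/40) = 3/10.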